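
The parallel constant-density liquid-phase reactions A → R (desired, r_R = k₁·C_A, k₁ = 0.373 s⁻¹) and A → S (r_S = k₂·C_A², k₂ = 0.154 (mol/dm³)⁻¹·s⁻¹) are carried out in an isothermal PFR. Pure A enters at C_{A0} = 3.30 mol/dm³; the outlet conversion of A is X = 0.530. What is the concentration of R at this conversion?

C_A = C_{A0}(1−X) = 1.551 mol/dm³.
Along a PFR/batch, dC_R/dC_A = −r_R/(r_R+r_S) = −k₁/(k₁+k₂·C_A).
Integrating from C_{A0} to C_A: C_R = (0.373/0.154)·ln[(0.373+0.154·3.30)/(0.373+0.154·1.55)] = 2.422·ln(0.8812/0.6119) = 0.8836 mol/dm³.

0.884 mol/dm³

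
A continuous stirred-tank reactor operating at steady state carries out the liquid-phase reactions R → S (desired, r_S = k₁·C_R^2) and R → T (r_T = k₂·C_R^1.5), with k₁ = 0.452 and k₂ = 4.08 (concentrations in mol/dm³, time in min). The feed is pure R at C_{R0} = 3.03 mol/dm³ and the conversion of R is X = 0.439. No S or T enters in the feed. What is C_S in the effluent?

Exit C_R = C_{R0}(1−X) = 3.03×0.561 = 1.700 mol/dm³.
Rates in a CSTR are evaluated at the outlet concentration: r_S = 0.452×1.700^2 = 1.306, r_T = 4.08×1.700^1.5 = 9.042.
Fraction of consumed R going to S: r_S/(r_S+r_T) = 0.1262.
C_S = 0.1262·C_{R0}·X = 0.1262×3.03×0.439 = 0.168 mol/dm³.

0.168 mol/dm³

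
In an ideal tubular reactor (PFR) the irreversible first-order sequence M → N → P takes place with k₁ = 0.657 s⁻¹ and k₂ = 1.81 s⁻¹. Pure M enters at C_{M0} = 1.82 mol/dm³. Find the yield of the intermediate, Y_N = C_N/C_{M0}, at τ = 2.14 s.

0.128

For first-order series with pure M initially, C_N(τ) = k₁C_{M0}/(k₂−k₁)·(e^(−k₁τ) − e^(−k₂τ)).
e^(−k₁τ) = e^(−0.657×2.14) = e^(−1.406) = 0.2451; e^(−k₂τ) = e^(−3.873) = 0.02079.
C_N = 0.657×1.82/(1.81−0.657) × (0.2451−0.02079) = 1.037×0.2243 = 0.2327 mol/dm³.
Y_N = C_N/C_{M0} = 0.2327/1.82 = 0.128.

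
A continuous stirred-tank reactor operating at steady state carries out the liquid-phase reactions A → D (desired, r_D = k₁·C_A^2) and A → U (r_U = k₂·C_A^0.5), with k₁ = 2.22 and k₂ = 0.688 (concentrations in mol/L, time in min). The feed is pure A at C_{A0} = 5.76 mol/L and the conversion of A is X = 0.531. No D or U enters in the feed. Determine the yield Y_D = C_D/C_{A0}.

0.496

Exit C_A = C_{A0}(1−X) = 5.76×0.469 = 2.701 mol/L.
A CSTR operates uniformly at the exit composition, giving r_D = 16.20 and r_U = 1.131 (each k·C_A^n at C_A = 2.701).
Fraction of consumed A going to D: r_D/(r_D+r_U) = 0.9348.
C_D = 0.9348·C_{A0}·X = 0.9348×5.76×0.531 = 2.86 mol/L; Y_D = C_D/C_{A0} = 0.496.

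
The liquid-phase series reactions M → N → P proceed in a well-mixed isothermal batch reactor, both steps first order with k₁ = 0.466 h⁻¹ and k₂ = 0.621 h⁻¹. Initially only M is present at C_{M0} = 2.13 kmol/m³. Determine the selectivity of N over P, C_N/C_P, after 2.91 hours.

For first-order series with pure M initially, C_N(t) = k₁C_{M0}/(k₂−k₁)·(e^(−k₁t) − e^(−k₂t)).
e^(−k₁t) = e^(−0.466×2.91) = e^(−1.356) = 0.2577; e^(−k₂t) = e^(−1.807) = 0.1641.
C_N = 0.466×2.13/(0.621−0.466) × (0.2577−0.1641) = 6.404×0.09355 = 0.5990 kmol/m³.
C_M = C_{M0}e^(−k₁t) = 0.5488 kmol/m³, so C_P = C_{M0}−C_M−C_N = 0.9821 kmol/m³; C_N/C_P = 0.610.

0.610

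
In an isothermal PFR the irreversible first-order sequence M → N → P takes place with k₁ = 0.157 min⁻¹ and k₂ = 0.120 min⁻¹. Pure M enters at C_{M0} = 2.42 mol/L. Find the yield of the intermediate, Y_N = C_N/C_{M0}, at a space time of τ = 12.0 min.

0.360

The intermediate concentration in a first-order A→B→C sequence is C_N = k₁C_{M0}(e^(−k₁τ) − e^(−k₂τ))/(k₂−k₁).
e^(−k₁τ) = e^(−0.157×12.0) = e^(−1.884) = 0.1520; e^(−k₂τ) = e^(−1.440) = 0.2369.
C_N = 0.157×2.42/(0.120−0.157) × (0.1520−0.2369) = (-10.27)×(-0.08495) = 0.8723 mol/L.
Y_N = C_N/C_{M0} = 0.8723/2.42 = 0.360.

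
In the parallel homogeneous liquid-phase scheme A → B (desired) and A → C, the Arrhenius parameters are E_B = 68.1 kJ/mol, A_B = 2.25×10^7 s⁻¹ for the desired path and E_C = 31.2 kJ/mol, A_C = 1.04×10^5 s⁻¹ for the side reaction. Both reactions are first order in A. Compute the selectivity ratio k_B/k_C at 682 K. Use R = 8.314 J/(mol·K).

With equal orders, S_{B/C} = k_B/k_C = (A_B/A_C)·exp[(E_C−E_B)/(RT)].
(E_C−E_B)/(RT) = (31.2−68.1)×10³/(8.314×682) = -36900/5670 = -6.508.
k_B/k_C = (2.25×10^7/1.04×10^5)·exp(-6.508) = 216.3 × 0.001492 = 0.323.

0.323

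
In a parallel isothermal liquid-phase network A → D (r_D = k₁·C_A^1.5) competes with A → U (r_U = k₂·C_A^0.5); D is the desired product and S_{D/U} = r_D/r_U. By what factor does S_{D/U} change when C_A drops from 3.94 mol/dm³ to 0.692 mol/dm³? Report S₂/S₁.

0.176

S_{D/U} = (k₁/k₂)·C_A, so S₂/S₁ = (C_{A,2}/C_{A,1}).
= 0.692/3.94 = 0.176.
Selectivity toward D falls as C_A falls — high-concentration operation is favoured.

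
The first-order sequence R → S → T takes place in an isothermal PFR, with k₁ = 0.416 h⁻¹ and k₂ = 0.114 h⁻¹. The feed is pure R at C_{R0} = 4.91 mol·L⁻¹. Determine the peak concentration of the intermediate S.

3.01 mol·L⁻¹

Evaluating C_S at τ_opt = ln(k₂/k₁)/(k₂−k₁) gives C_{S,max}/C_{R0} = (k₁/k₂)^[k₂/(k₂−k₁)].
= (0.416/0.114)^(0.114/(0.114−0.416)) = (3.649)^(-0.3775) = 0.6135.
C_{S,max} = 0.6135×4.91 = 3.01 mol·L⁻¹.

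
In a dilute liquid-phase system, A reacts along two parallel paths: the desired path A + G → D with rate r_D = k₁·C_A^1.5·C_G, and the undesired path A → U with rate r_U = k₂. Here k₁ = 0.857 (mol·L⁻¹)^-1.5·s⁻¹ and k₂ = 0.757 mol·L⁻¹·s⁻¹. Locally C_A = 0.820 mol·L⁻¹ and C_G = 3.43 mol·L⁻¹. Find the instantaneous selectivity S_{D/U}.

S_{D/U} = r_D/r_U = (k₁·C_A^1.5·C_G)/(k₂) = (k₁/k₂)·C_A^1.5·C_G.
= (0.857×0.8200^1.5×3.430) / (0.757) = 2.183/0.7570 = 2.88.

2.88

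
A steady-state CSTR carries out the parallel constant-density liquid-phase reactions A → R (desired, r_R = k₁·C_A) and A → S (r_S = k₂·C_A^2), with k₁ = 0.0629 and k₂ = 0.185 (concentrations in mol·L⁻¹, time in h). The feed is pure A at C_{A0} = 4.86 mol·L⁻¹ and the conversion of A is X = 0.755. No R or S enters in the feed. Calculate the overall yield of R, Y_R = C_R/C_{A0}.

0.168

Exit C_A = C_{A0}(1−X) = 4.86×0.245 = 1.191 mol·L⁻¹.
A CSTR operates uniformly at the exit composition, giving r_R = 0.07490 and r_S = 0.2623 (each k·C_A^n at C_A = 1.191).
Fraction of consumed A going to R: r_R/(r_R+r_S) = 0.2221.
C_R = 0.2221·C_{A0}·X = 0.2221×4.86×0.755 = 0.815 mol·L⁻¹; Y_R = C_R/C_{A0} = 0.168.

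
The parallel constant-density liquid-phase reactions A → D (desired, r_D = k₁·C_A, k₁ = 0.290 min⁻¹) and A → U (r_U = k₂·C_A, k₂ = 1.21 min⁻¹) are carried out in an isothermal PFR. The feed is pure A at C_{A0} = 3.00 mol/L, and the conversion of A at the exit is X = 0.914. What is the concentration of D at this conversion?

C_A = C_{A0}(1−X) = 0.2580 mol/L.
Both paths are first order in A, so the instantaneous fraction to D is constant: dC_D/d(−C_A) = k₁/(k₁+k₂) = 0.1933.
C_D = 0.1933·(C_{A0}−C_A) = 0.1933×2.742 = 0.530 mol/L.

0.530 mol/L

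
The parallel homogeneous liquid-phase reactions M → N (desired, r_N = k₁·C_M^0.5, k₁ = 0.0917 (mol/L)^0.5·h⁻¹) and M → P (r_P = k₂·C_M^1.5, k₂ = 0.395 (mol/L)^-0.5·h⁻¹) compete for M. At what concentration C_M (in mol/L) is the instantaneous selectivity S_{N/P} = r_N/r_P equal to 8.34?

0.0278 mol/L

S_{N/P} = (k₁/k₂)·C_M⁻¹ ⇒ C_M = (S·k₂/k₁)^(-1).
= (8.34×0.395/0.0917)^(-1) = (35.92)^(-1) = 0.0278 mol/L.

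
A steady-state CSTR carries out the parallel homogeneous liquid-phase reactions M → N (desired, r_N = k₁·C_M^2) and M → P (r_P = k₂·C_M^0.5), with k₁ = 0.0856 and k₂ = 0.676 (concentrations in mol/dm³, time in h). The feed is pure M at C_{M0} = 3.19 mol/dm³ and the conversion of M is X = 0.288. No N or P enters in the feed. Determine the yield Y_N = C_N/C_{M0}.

0.0871

Exit C_M = C_{M0}(1−X) = 3.19×0.712 = 2.271 mol/dm³.
In a CSTR the entire volume is at exit conditions, so r_N = 0.0856×2.271^2 = 0.4416 and r_P = 0.676×2.271^0.5 = 1.019.
Fraction of consumed M going to N: r_N/(r_N+r_P) = 0.3024.
C_N = 0.3024·C_{M0}·X = 0.3024×3.19×0.288 = 0.278 mol/dm³; Y_N = C_N/C_{M0} = 0.0871.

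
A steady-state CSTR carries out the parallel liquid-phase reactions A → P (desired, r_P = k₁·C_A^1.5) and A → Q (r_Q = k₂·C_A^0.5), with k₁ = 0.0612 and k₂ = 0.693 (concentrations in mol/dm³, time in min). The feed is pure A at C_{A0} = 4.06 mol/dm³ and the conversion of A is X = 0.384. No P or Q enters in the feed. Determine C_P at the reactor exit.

Exit C_A = C_{A0}(1−X) = 4.06×0.616 = 2.501 mol/dm³.
A CSTR operates uniformly at the exit composition, giving r_P = 0.2421 and r_Q = 1.096 (each k·C_A^n at C_A = 2.501).
Fraction of consumed A going to P: r_P/(r_P+r_Q) = 0.1809.
C_P = 0.1809·C_{A0}·X = 0.1809×4.06×0.384 = 0.282 mol/dm³.

0.282 mol/dm³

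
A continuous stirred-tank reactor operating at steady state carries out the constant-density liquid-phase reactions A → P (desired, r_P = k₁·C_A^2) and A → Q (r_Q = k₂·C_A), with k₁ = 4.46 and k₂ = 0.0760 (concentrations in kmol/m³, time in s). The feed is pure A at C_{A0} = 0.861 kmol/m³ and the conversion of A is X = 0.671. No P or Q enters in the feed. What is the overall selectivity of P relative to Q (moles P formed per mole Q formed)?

16.6

Exit C_A = C_{A0}(1−X) = 0.861×0.329 = 0.2833 kmol/m³.
In a CSTR the entire volume is at exit conditions, so r_P = 4.46×0.2833^2 = 0.3579 and r_Q = 0.0760×0.2833 = 0.02153.
Overall selectivity = C_P/C_Q = r_Pτ/(r_Qτ) = r_P/r_Q = 16.6.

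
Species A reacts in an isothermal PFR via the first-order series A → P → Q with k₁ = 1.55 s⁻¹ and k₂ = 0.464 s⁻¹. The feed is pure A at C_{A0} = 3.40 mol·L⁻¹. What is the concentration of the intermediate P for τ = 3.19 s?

For first-order series with pure A initially, C_P(τ) = k₁C_{A0}/(k₂−k₁)·(e^(−k₁τ) − e^(−k₂τ)).
e^(−k₁τ) = e^(−1.55×3.19) = e^(−4.944) = 0.007122; e^(−k₂τ) = e^(−1.480) = 0.2276.
C_P = 1.55×3.40/(0.464−1.55) × (0.007122−0.2276) = (-4.853)×(-0.2205) = 1.070 mol·L⁻¹.

1.07 mol·L⁻¹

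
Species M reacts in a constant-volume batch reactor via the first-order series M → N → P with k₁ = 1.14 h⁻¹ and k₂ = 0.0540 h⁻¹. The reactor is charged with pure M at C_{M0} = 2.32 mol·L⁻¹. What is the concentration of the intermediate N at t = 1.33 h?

The intermediate concentration in a first-order A→B→C sequence is C_N = k₁C_{M0}(e^(−k₁t) − e^(−k₂t))/(k₂−k₁).
e^(−k₁t) = e^(−1.14×1.33) = e^(−1.516) = 0.2195; e^(−k₂t) = e^(−0.07182) = 0.9307.
C_N = 1.14×2.32/(0.0540−1.14) × (0.2195−0.9307) = (-2.435)×(-0.7112) = 1.732 mol·L⁻¹.

1.73 mol·L⁻¹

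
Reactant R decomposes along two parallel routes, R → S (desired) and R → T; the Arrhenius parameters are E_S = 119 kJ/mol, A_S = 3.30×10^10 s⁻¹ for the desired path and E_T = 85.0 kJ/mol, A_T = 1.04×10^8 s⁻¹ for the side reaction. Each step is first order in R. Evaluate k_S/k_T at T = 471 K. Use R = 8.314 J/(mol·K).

k_S/k_T = (A_S/A_T)·exp[−(E_S−E_T)/(RT)] = (A_S/A_T)·exp[(E_T−E_S)/(RT)].
(E_T−E_S)/(RT) = (85.0−119)×10³/(8.314×471) = -34000/3916 = -8.683.
k_S/k_T = (3.30×10^10/1.04×10^8)·exp(-8.683) = 317.3 × 1.695×10^-4 = 0.0538.

0.0538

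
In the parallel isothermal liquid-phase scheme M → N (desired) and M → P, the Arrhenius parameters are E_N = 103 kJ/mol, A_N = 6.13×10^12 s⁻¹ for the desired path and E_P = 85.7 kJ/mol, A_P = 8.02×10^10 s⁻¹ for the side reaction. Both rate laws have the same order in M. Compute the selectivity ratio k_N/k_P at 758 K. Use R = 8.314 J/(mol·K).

Since both paths have the same order in M, the concentration cancels and S_{N/P} = k_N/k_P = (A_N/A_P)·exp[(E_P−E_N)/(RT)].
(E_P−E_N)/(RT) = (85.7−103)×10³/(8.314×758) = -17300/6302 = -2.745.
k_N/k_P = (6.13×10^12/8.02×10^10)·exp(-2.745) = 76.43 × 0.06424 = 4.91.

4.91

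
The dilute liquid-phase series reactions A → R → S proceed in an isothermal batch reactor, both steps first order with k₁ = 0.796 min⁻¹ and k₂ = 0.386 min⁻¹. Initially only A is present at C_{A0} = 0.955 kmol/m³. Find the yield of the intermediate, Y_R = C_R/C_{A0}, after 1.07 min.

0.456

For first-order series with pure A initially, C_R(t) = k₁C_{A0}/(k₂−k₁)·(e^(−k₁t) − e^(−k₂t)).
e^(−k₁t) = e^(−0.796×1.07) = e^(−0.8517) = 0.4267; e^(−k₂t) = e^(−0.4130) = 0.6616.
C_R = 0.796×0.955/(0.386−0.796) × (0.4267−0.6616) = (-1.854)×(-0.2350) = 0.4357 kmol/m³.
Y_R = C_R/C_{A0} = 0.4357/0.955 = 0.456.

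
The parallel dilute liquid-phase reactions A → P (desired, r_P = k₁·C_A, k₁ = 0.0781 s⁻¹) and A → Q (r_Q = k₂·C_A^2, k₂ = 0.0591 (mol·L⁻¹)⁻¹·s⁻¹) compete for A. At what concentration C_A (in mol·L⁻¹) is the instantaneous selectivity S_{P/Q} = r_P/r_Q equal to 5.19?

0.255 mol·L⁻¹

S_{P/Q} = (k₁/k₂)·C_A⁻¹ ⇒ C_A = (S·k₂/k₁)^(-1).
= (5.19×0.0591/0.0781)^(-1) = (3.927)^(-1) = 0.255 mol·L⁻¹.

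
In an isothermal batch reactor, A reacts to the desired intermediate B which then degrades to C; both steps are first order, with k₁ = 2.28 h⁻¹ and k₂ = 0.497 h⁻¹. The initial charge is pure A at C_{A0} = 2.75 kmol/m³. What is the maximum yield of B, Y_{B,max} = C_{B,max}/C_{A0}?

For a first-order series the maximum intermediate yield is C_{B,max}/C_{A0} = (k₁/k₂)^[k₂/(k₂−k₁)].
= (2.28/0.497)^(0.497/(0.497−2.28)) = (4.588)^(-0.2787) = 0.6540.

0.654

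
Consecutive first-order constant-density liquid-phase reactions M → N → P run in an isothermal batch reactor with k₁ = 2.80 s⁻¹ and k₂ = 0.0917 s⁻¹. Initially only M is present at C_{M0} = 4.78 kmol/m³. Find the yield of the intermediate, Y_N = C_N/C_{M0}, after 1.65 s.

For first-order series with pure M initially, C_N(t) = k₁C_{M0}/(k₂−k₁)·(e^(−k₁t) − e^(−k₂t)).
e^(−k₁t) = e^(−2.80×1.65) = e^(−4.620) = 0.009853; e^(−k₂t) = e^(−0.1513) = 0.8596.
C_N = 2.80×4.78/(0.0917−2.80) × (0.009853−0.8596) = (-4.942)×(-0.8497) = 4.199 kmol/m³.
Y_N = C_N/C_{M0} = 4.199/4.78 = 0.879.

0.879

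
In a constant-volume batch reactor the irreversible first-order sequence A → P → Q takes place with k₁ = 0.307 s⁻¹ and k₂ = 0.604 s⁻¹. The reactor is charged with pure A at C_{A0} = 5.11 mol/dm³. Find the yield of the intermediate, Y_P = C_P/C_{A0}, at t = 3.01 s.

0.242

The intermediate concentration in a first-order A→B→C sequence is C_P = k₁C_{A0}(e^(−k₁t) − e^(−k₂t))/(k₂−k₁).
e^(−k₁t) = e^(−0.307×3.01) = e^(−0.9241) = 0.3969; e^(−k₂t) = e^(−1.818) = 0.1623.
C_P = 0.307×5.11/(0.604−0.307) × (0.3969−0.1623) = 5.282×0.2346 = 1.239 mol/dm³.
Y_P = C_P/C_{A0} = 1.239/5.11 = 0.242.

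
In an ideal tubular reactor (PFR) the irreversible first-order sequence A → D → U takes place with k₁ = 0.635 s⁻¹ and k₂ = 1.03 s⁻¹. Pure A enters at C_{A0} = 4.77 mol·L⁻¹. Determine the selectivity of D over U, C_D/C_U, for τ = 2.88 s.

Solving the coupled first-order balances gives C_D(τ) = [k₁/(k₂−k₁)]·C_{A0}·(e^(−k₁τ) − e^(−k₂τ)).
e^(−k₁τ) = e^(−0.635×2.88) = e^(−1.829) = 0.1606; e^(−k₂τ) = e^(−2.966) = 0.05149.
C_D = 0.635×4.77/(1.03−0.635) × (0.1606−0.05149) = 7.668×0.1091 = 0.8367 mol·L⁻¹.
C_A = C_{A0}e^(−k₁τ) = 0.7661 mol·L⁻¹, so C_U = C_{A0}−C_A−C_D = 3.167 mol·L⁻¹; C_D/C_U = 0.264.

0.264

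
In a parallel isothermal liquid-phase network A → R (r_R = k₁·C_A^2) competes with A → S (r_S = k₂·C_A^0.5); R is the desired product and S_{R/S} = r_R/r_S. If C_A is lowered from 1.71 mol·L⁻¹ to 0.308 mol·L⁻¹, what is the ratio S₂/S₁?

0.0764

S_{R/S} = (k₁/k₂)·C_A^1.5, so S₂/S₁ = (C_{A,2}/C_{A,1})^1.5.
= (0.308/1.71)^1.5 = (0.1801)^1.5 = 0.0764.
Selectivity toward R falls as C_A falls — high-concentration operation is favoured.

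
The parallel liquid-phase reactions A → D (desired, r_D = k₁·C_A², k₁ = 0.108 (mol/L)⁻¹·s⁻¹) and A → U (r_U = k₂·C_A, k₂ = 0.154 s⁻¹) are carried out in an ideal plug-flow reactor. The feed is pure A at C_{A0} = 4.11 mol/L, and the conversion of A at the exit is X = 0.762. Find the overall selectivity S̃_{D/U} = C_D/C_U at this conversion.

C_A = C_{A0}(1−X) = 0.9782 mol/L.
Along a PFR/batch, dC_U/dC_A = −r_U/(r_D+r_U) = −k₂/(k₂+k₁·C_A).
Integrating from C_{A0} to C_A: C_U = (0.154/0.108)·ln[(0.154+0.108·4.11)/(0.154+0.108·0.978)] = 1.426·ln(0.5979/0.2596) = 1.189 mol/L.
Then C_D = (C_{A0}−C_A) − C_U = 3.132 − 1.189 = 1.942 mol/L.
S̃_{D/U} = C_D/C_U = 1.942/1.189 = 1.63.

1.63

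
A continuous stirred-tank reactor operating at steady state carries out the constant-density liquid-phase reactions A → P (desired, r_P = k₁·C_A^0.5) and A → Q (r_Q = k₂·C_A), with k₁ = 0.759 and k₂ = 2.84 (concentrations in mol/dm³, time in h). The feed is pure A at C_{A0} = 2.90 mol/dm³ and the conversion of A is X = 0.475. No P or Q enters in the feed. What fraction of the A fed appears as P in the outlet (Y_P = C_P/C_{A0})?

Exit C_A = C_{A0}(1−X) = 2.90×0.525 = 1.522 mol/dm³.
Rates in a CSTR are evaluated at the outlet concentration: r_P = 0.759×1.522^0.5 = 0.9365, r_Q = 2.84×1.522 = 4.324.
Fraction of consumed A going to P: r_P/(r_P+r_Q) = 0.1780.
C_P = 0.1780·C_{A0}·X = 0.1780×2.90×0.475 = 0.245 mol/dm³; Y_P = C_P/C_{A0} = 0.0846.

0.0846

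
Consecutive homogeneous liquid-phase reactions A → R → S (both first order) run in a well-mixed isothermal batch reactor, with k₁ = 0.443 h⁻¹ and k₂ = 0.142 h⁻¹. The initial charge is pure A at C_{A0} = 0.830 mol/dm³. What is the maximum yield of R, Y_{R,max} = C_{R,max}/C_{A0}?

Evaluating C_R at t_opt = ln(k₂/k₁)/(k₂−k₁) gives C_{R,max}/C_{A0} = (k₁/k₂)^[k₂/(k₂−k₁)].
= (0.443/0.142)^(0.142/(0.142−0.443)) = (3.120)^(-0.4718) = 0.5846.

0.585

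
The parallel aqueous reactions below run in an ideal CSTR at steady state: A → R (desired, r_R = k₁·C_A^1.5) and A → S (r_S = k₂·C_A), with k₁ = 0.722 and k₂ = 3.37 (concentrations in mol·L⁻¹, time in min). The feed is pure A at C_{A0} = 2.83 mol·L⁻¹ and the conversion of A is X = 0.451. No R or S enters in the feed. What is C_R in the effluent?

Exit C_A = C_{A0}(1−X) = 2.83×0.549 = 1.554 mol·L⁻¹.
Rates in a CSTR are evaluated at the outlet concentration: r_R = 0.722×1.554^1.5 = 1.398, r_S = 3.37×1.554 = 5.236.
Fraction of consumed A going to R: r_R/(r_R+r_S) = 0.2108.
C_R = 0.2108·C_{A0}·X = 0.2108×2.83×0.451 = 0.269 mol·L⁻¹.

0.269 mol·L⁻¹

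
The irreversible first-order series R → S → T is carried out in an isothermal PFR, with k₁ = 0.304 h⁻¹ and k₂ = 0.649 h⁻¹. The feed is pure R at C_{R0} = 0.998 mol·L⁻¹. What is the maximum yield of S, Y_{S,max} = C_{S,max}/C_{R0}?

0.240

For a first-order series the maximum intermediate yield is C_{S,max}/C_{R0} = (k₁/k₂)^[k₂/(k₂−k₁)].
= (0.304/0.649)^(0.649/(0.649−0.304)) = (0.4684)^(1.881) = 0.2401.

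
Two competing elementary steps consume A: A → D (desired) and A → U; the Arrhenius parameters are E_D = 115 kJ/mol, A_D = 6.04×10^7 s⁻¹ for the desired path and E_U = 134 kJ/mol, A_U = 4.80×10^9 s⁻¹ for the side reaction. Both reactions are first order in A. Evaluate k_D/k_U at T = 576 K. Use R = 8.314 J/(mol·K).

With equal orders, S_{D/U} = k_D/k_U = (A_D/A_U)·exp[(E_U−E_D)/(RT)].
(E_U−E_D)/(RT) = (134−115)×10³/(8.314×576) = 19000/4789 = 3.968.
k_D/k_U = (6.04×10^7/4.80×10^9)·exp(3.968) = 0.01258 × 52.85 = 0.665.

0.665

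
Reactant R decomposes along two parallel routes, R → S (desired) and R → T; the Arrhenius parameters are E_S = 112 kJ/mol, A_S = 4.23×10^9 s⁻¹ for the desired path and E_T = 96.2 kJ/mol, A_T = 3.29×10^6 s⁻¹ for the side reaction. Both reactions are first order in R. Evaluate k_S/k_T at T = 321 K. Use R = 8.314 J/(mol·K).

3.45

Since both paths have the same order in R, the concentration cancels and S_{S/T} = k_S/k_T = (A_S/A_T)·exp[(E_T−E_S)/(RT)].
(E_T−E_S)/(RT) = (96.2−112)×10³/(8.314×321) = -15800/2669 = -5.920.
k_S/k_T = (4.23×10^9/3.29×10^6)·exp(-5.920) = 1286 × 0.002684 = 3.45.
Since E_S > E_T, raising the temperature improves selectivity toward S.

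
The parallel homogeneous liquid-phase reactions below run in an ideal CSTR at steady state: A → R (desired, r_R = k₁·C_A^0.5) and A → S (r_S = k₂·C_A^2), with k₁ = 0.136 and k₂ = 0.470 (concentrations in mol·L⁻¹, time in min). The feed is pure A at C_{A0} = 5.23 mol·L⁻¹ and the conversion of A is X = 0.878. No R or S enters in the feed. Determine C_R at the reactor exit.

1.66 mol·L⁻¹

Exit C_A = C_{A0}(1−X) = 5.23×0.122 = 0.6381 mol·L⁻¹.
In a CSTR the entire volume is at exit conditions, so r_R = 0.136×0.6381^0.5 = 0.1086 and r_S = 0.470×0.6381^2 = 0.1913.
Fraction of consumed A going to R: r_R/(r_R+r_S) = 0.3621.
C_R = 0.3621·C_{A0}·X = 0.3621×5.23×0.878 = 1.66 mol·L⁻¹.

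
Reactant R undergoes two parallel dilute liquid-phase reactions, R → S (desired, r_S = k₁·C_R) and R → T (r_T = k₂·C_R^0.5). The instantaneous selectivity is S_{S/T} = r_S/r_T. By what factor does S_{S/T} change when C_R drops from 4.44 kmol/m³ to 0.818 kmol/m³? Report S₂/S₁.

S_{S/T} = (k₁/k₂)·C_R^0.5, so S₂/S₁ = (C_{R,2}/C_{R,1})^0.5.
= (0.818/4.44)^0.5 = (0.1842)^0.5 = 0.429.
Selectivity toward S falls as C_R falls — high-concentration operation is favoured.

0.429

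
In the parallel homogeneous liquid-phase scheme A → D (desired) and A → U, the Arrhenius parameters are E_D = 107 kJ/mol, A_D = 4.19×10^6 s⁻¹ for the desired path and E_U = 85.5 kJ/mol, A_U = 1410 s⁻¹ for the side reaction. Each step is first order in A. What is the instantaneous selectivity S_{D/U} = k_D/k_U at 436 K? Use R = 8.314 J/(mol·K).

k_D/k_U = (A_D/A_U)·exp[−(E_D−E_U)/(RT)] = (A_D/A_U)·exp[(E_U−E_D)/(RT)].
(E_U−E_D)/(RT) = (85.5−107)×10³/(8.314×436) = -21500/3625 = -5.931.
k_D/k_U = (4.19×10^6/1410)·exp(-5.931) = 2972 × 0.002655 = 7.89.

7.89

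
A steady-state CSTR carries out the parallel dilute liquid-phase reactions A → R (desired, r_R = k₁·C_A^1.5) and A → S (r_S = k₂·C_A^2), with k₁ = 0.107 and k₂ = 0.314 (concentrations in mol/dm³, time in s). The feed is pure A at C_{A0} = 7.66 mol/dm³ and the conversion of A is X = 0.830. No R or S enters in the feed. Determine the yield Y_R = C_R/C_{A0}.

0.191

Exit C_A = C_{A0}(1−X) = 7.66×0.170 = 1.302 mol/dm³.
In a CSTR the entire volume is at exit conditions, so r_R = 0.107×1.302^1.5 = 0.1590 and r_S = 0.314×1.302^2 = 0.5325.
Fraction of consumed A going to R: r_R/(r_R+r_S) = 0.2300.
C_R = 0.2300·C_{A0}·X = 0.2300×7.66×0.830 = 1.46 mol/dm³; Y_R = C_R/C_{A0} = 0.191.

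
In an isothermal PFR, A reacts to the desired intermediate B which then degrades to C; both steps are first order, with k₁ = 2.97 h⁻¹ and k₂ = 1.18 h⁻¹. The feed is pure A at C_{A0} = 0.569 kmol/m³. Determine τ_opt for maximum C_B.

The intermediate peaks when r₁ = r₂, i.e. k₁e^(−k₁τ) = k₂e^(−k₂τ), giving τ_opt = ln(k₂/k₁)/(k₂−k₁).
= ln(1.18/2.97)/(1.18−2.97) = ln(0.3973)/-1.790 = -0.9230/-1.790 = 0.516 h.

0.516 h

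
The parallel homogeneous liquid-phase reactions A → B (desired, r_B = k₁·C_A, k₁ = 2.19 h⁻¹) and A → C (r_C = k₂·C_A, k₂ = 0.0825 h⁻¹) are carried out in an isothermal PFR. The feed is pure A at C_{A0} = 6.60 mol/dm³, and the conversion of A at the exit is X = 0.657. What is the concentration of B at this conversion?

C_A = C_{A0}(1−X) = 2.264 mol/dm³.
Both paths are first order in A, so the instantaneous fraction to B is constant: dC_B/d(−C_A) = k₁/(k₁+k₂) = 0.9637.
C_B = 0.9637·(C_{A0}−C_A) = 0.9637×4.336 = 4.18 mol/dm³.

4.18 mol/dm³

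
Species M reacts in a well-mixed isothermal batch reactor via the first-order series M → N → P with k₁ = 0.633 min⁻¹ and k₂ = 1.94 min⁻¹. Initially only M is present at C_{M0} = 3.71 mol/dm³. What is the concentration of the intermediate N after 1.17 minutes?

For first-order series with pure M initially, C_N(t) = k₁C_{M0}/(k₂−k₁)·(e^(−k₁t) − e^(−k₂t)).
e^(−k₁t) = e^(−0.633×1.17) = e^(−0.7406) = 0.4768; e^(−k₂t) = e^(−2.270) = 0.1033.
C_N = 0.633×3.71/(1.94−0.633) × (0.4768−0.1033) = 1.797×0.3735 = 0.6711 mol/dm³.

0.671 mol/dm³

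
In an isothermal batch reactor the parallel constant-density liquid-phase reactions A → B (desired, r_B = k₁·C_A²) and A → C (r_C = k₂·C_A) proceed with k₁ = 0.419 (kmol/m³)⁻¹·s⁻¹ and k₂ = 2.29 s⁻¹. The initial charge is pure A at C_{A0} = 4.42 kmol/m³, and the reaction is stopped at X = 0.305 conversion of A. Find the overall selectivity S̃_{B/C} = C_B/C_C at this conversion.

C_A = C_{A0}(1−X) = 3.072 kmol/m³.
Along a PFR/batch, dC_C/dC_A = −r_C/(r_B+r_C) = −k₂/(k₂+k₁·C_A).
Integrating from C_{A0} to C_A: C_C = (2.29/0.419)·ln[(2.29+0.419·4.42)/(2.29+0.419·3.07)] = 5.465·ln(4.142/3.577) = 0.8013 kmol/m³.
Then C_B = (C_{A0}−C_A) − C_C = 1.348 − 0.8013 = 0.5468 kmol/m³.
S̃_{B/C} = C_B/C_C = 0.5468/0.8013 = 0.682.

0.682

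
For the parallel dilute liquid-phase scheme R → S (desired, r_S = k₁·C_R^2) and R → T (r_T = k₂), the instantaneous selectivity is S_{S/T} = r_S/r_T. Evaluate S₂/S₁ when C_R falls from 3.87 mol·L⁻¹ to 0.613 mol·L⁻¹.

S_{S/T} = (k₁/k₂)·C_R^2, so S₂/S₁ = (C_{R,2}/C_{R,1})^2.
= (0.613/3.87)^2 = (0.1584)^2 = 0.0251.
Selectivity toward S falls as C_R falls — high-concentration operation is favoured.

0.0251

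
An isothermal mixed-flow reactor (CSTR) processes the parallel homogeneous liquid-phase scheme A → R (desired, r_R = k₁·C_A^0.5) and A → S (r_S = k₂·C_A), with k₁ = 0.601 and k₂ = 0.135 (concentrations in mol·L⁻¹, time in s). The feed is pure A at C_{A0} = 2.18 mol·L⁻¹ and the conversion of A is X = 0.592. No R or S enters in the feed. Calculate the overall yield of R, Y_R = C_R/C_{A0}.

0.489

Exit C_A = C_{A0}(1−X) = 2.18×0.408 = 0.8894 mol·L⁻¹.
A CSTR operates uniformly at the exit composition, giving r_R = 0.5668 and r_S = 0.1201 (each k·C_A^n at C_A = 0.8894).
Fraction of consumed A going to R: r_R/(r_R+r_S) = 0.8252.
C_R = 0.8252·C_{A0}·X = 0.8252×2.18×0.592 = 1.06 mol·L⁻¹; Y_R = C_R/C_{A0} = 0.489.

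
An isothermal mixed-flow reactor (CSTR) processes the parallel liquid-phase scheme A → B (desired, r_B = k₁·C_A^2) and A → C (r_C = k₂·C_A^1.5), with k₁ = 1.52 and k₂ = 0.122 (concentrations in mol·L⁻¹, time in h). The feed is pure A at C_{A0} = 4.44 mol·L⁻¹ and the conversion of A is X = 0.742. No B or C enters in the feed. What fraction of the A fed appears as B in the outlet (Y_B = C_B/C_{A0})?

Exit C_A = C_{A0}(1−X) = 4.44×0.258 = 1.146 mol·L⁻¹.
Rates in a CSTR are evaluated at the outlet concentration: r_B = 1.52×1.146^2 = 1.995, r_C = 0.122×1.146^1.5 = 0.1496.
Fraction of consumed A going to B: r_B/(r_B+r_C) = 0.9302.
C_B = 0.9302·C_{A0}·X = 0.9302×4.44×0.742 = 3.06 mol·L⁻¹; Y_B = C_B/C_{A0} = 0.690.

0.690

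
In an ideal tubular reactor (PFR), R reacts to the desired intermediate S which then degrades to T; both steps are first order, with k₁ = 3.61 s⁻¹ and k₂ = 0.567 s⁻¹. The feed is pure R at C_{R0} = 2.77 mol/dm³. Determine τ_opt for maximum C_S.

0.608 s

For first-order series the maximum of C_S occurs at τ_opt = ln(k₂/k₁)/(k₂−k₁).
= ln(0.567/3.61)/(0.567−3.61) = ln(0.1571)/-3.043 = -1.851/-3.043 = 0.608 s.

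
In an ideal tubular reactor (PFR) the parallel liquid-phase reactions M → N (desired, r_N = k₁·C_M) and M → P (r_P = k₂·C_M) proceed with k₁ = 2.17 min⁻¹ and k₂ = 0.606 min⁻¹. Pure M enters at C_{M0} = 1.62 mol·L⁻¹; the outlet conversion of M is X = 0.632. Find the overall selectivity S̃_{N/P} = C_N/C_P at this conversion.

C_M = C_{M0}(1−X) = 0.5962 mol·L⁻¹.
Both paths are first order in M, so the instantaneous fraction to N is constant: dC_N/d(−C_M) = k₁/(k₁+k₂) = 0.7817.
C_N = 0.7817·(C_{M0}−C_M) = 0.7817×1.024 = 0.800 mol·L⁻¹.
C_P = (C_{M0}−C_M)−C_N = 0.2235 mol·L⁻¹; S̃_{N/P} = 0.8003/0.2235 = 3.58.

3.58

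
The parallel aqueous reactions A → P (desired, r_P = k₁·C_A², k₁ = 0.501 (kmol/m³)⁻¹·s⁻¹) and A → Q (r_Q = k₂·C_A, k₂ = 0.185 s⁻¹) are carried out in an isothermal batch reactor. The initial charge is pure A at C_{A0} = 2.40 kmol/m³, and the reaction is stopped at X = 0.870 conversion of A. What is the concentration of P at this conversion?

1.57 kmol/m³

C_A = C_{A0}(1−X) = 0.3120 kmol/m³.
Along a PFR/batch, dC_Q/dC_A = −r_Q/(r_P+r_Q) = −k₂/(k₂+k₁·C_A).
Integrating from C_{A0} to C_A: C_Q = (0.185/0.501)·ln[(0.185+0.501·2.40)/(0.185+0.501·0.312)] = 0.3693·ln(1.387/0.3413) = 0.5178 kmol/m³.
Then C_P = (C_{A0}−C_A) − C_Q = 2.088 − 0.5178 = 1.570 kmol/m³.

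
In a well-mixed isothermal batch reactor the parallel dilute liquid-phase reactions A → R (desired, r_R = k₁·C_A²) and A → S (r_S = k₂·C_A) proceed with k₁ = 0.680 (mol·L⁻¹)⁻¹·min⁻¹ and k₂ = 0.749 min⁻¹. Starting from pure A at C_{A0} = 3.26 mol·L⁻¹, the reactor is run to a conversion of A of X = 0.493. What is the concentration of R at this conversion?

C_A = C_{A0}(1−X) = 1.653 mol·L⁻¹.
Along a PFR/batch, dC_S/dC_A = −r_S/(r_R+r_S) = −k₂/(k₂+k₁·C_A).
Integrating from C_{A0} to C_A: C_S = (0.749/0.680)·ln[(0.749+0.680·3.26)/(0.749+0.680·1.65)] = 1.101·ln(2.966/1.873) = 0.5063 mol·L⁻¹.
Then C_R = (C_{A0}−C_A) − C_S = 1.607 − 0.5063 = 1.101 mol·L⁻¹.

1.10 mol·L⁻¹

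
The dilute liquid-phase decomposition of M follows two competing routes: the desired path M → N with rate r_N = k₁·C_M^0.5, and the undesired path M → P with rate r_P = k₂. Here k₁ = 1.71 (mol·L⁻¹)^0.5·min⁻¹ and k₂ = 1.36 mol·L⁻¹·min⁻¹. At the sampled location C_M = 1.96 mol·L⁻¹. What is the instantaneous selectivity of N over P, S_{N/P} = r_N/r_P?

1.76

S_{N/P} = r_N/r_P = (k₁·C_M^0.5)/(k₂) = (k₁/k₂)·C_M^0.5.
= (1.71×1.960^0.5) / (1.36) = 2.394/1.360 = 1.76.
Since the desired path is higher order in M, keeping C_M high (PFR or concentrated feed) favours N.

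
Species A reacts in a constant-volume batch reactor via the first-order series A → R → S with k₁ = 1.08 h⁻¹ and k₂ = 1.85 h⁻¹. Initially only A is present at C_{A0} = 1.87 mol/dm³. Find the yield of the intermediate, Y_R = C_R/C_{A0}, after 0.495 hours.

0.260

The intermediate concentration in a first-order A→B→C sequence is C_R = k₁C_{A0}(e^(−k₁t) − e^(−k₂t))/(k₂−k₁).
e^(−k₁t) = e^(−1.08×0.495) = e^(−0.5346) = 0.5859; e^(−k₂t) = e^(−0.9158) = 0.4002.
C_R = 1.08×1.87/(1.85−1.08) × (0.5859−0.4002) = 2.623×0.1857 = 0.4870 mol/dm³.
Y_R = C_R/C_{A0} = 0.4870/1.87 = 0.260.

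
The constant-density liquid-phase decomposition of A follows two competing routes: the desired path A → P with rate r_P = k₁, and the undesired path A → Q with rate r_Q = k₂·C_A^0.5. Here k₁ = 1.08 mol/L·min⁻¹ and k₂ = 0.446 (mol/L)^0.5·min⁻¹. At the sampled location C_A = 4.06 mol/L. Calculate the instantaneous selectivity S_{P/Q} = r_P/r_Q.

1.20

S_{P/Q} = r_P/r_Q = (k₁)/(k₂·C_A^0.5) = (k₁/k₂)·C_A^-0.5.
= (1.08) / (0.446×4.060^0.5) = 1.080/0.8987 = 1.20.
The undesired path is higher order in A, so low C_A (CSTR or dilute feed) favours P.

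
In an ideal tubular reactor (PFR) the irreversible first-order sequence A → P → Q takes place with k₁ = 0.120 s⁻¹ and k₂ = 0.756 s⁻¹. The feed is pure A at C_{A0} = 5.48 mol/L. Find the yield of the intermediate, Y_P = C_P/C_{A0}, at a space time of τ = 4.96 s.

The intermediate concentration in a first-order A→B→C sequence is C_P = k₁C_{A0}(e^(−k₁τ) − e^(−k₂τ))/(k₂−k₁).
e^(−k₁τ) = e^(−0.120×4.96) = e^(−0.5952) = 0.5515; e^(−k₂τ) = e^(−3.750) = 0.02352.
C_P = 0.120×5.48/(0.756−0.120) × (0.5515−0.02352) = 1.034×0.5279 = 0.5459 mol/L.
Y_P = C_P/C_{A0} = 0.5459/5.48 = 0.0996.

0.0996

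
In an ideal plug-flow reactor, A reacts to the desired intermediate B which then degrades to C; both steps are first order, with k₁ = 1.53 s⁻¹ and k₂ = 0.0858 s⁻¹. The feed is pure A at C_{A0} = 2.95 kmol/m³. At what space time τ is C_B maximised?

1.99 s

The intermediate peaks when r₁ = r₂, i.e. k₁e^(−k₁τ) = k₂e^(−k₂τ), giving τ_opt = ln(k₂/k₁)/(k₂−k₁).
= ln(0.0858/1.53)/(0.0858−1.53) = ln(0.05608)/-1.444 = -2.881/-1.444 = 1.99 s.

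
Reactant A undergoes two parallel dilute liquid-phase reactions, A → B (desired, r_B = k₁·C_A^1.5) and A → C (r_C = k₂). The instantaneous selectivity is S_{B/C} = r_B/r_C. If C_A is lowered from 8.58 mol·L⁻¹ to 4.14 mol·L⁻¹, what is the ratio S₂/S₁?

0.335

S_{B/C} = (k₁/k₂)·C_A^1.5, so S₂/S₁ = (C_{A,2}/C_{A,1})^1.5.
= (4.14/8.58)^1.5 = (0.4825)^1.5 = 0.335.
Selectivity toward B falls as C_A falls — high-concentration operation is favoured.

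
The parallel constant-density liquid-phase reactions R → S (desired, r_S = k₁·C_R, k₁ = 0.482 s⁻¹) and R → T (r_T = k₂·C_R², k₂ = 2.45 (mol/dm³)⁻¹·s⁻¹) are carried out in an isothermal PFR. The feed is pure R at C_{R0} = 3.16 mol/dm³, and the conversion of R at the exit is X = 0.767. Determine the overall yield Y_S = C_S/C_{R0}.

C_R = C_{R0}(1−X) = 0.7363 mol/dm³.
Along a PFR/batch, dC_S/dC_R = −r_S/(r_S+r_T) = −k₁/(k₁+k₂·C_R).
Integrating from C_{R0} to C_R: C_S = (0.482/2.45)·ln[(0.482+2.45·3.16)/(0.482+2.45·0.736)] = 0.1967·ln(8.224/2.286) = 0.2519 mol/dm³.
Y_S = C_S/C_{R0} = 0.2519/3.16 = 0.0797.

0.0797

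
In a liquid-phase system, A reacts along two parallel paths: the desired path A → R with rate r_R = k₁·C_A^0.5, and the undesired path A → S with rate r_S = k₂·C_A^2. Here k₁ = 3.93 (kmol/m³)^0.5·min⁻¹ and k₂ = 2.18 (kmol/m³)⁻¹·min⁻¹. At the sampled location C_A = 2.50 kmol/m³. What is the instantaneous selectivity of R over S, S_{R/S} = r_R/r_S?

0.456

S_{R/S} = r_R/r_S = (k₁·C_A^0.5)/(k₂·C_A^2) = (k₁/k₂)·C_A^-1.5.
= (3.93×2.500^0.5) / (2.18×2.500^2) = 6.214/13.63 = 0.456.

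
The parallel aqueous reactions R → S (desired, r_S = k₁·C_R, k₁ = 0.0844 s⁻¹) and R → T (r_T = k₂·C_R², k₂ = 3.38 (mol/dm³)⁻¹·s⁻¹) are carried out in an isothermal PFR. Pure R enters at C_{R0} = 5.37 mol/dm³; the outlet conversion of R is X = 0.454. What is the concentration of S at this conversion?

0.0150 mol/dm³

C_R = C_{R0}(1−X) = 2.932 mol/dm³.
Along a PFR/batch, dC_S/dC_R = −r_S/(r_S+r_T) = −k₁/(k₁+k₂·C_R).
Integrating from C_{R0} to C_R: C_S = (0.0844/3.38)·ln[(0.0844+3.38·5.37)/(0.0844+3.38·2.93)] = 0.02497·ln(18.23/9.995) = 0.01501 mol/dm³.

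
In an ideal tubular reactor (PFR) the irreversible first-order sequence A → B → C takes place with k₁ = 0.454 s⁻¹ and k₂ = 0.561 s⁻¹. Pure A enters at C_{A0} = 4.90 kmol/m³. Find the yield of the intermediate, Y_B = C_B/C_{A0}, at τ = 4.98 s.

0.183

Solving the coupled first-order balances gives C_B(τ) = [k₁/(k₂−k₁)]·C_{A0}·(e^(−k₁τ) − e^(−k₂τ)).
e^(−k₁τ) = e^(−0.454×4.98) = e^(−2.261) = 0.1043; e^(−k₂τ) = e^(−2.794) = 0.06119.
C_B = 0.454×4.90/(0.561−0.454) × (0.1043−0.06119) = 20.79×0.04307 = 0.8954 kmol/m³.
Y_B = C_B/C_{A0} = 0.8954/4.90 = 0.183.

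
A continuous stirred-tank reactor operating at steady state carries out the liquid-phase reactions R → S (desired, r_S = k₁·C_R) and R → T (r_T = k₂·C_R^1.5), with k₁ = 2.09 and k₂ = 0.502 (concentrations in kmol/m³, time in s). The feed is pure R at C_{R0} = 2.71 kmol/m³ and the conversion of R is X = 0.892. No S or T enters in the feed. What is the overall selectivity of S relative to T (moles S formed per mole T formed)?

7.70

Exit C_R = C_{R0}(1−X) = 2.71×0.108 = 0.2927 kmol/m³.
In a CSTR the entire volume is at exit conditions, so r_S = 2.09×0.2927 = 0.6117 and r_T = 0.502×0.2927^1.5 = 0.07949.
Overall selectivity = C_S/C_T = r_Sτ/(r_Tτ) = r_S/r_T = 7.70.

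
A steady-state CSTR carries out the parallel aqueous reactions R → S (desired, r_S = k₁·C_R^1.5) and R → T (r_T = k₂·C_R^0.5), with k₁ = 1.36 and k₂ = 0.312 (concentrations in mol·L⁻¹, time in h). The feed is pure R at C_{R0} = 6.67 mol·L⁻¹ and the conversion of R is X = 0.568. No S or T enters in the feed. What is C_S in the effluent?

3.51 mol·L⁻¹

Exit C_R = C_{R0}(1−X) = 6.67×0.432 = 2.881 mol·L⁻¹.
In a CSTR the entire volume is at exit conditions, so r_S = 1.36×2.881^1.5 = 6.652 and r_T = 0.312×2.881^0.5 = 0.5296.
Fraction of consumed R going to S: r_S/(r_S+r_T) = 0.9263.
C_S = 0.9263·C_{R0}·X = 0.9263×6.67×0.568 = 3.51 mol·L⁻¹.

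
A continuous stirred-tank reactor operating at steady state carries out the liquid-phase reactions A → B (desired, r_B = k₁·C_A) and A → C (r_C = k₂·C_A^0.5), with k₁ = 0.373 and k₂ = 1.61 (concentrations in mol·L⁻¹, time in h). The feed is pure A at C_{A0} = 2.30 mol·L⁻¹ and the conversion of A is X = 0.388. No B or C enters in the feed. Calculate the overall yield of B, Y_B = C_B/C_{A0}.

0.0837

Exit C_A = C_{A0}(1−X) = 2.30×0.612 = 1.408 mol·L⁻¹.
A CSTR operates uniformly at the exit composition, giving r_B = 0.5250 and r_C = 1.910 (each k·C_A^n at C_A = 1.408).
Fraction of consumed A going to B: r_B/(r_B+r_C) = 0.2156.
C_B = 0.2156·C_{A0}·X = 0.2156×2.30×0.388 = 0.192 mol·L⁻¹; Y_B = C_B/C_{A0} = 0.0837.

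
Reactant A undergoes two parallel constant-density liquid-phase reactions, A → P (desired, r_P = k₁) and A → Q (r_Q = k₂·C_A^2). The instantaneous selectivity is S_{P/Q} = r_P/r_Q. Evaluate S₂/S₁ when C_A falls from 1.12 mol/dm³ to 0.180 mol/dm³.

38.7

S_{P/Q} = (k₁/k₂)·C_A^-2, so S₂/S₁ = (C_{A,2}/C_{A,1})^-2.
= (0.180/1.12)^(-2) = (0.1607)^(-2) = 38.7.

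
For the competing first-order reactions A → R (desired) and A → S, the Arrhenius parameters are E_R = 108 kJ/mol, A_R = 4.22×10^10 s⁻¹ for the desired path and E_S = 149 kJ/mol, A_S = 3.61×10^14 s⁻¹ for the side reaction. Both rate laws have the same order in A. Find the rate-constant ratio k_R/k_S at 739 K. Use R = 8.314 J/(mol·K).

k_R/k_S = (A_R/A_S)·exp[−(E_R−E_S)/(RT)] = (A_R/A_S)·exp[(E_S−E_R)/(RT)].
(E_S−E_R)/(RT) = (149−108)×10³/(8.314×739) = 41000/6144 = 6.673.
k_R/k_S = (4.22×10^10/3.61×10^14)·exp(6.673) = 1.169×10^-4 × 790.9 = 0.0925.
Since E_R < E_S, lowering the temperature improves selectivity toward R.

0.0925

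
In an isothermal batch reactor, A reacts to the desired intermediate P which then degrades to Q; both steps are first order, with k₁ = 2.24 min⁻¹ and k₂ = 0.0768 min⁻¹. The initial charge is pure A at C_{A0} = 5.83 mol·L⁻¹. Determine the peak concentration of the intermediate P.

At the optimum, C_{P,max}/C_{A0} = (k₁/k₂)^[k₂/(k₂−k₁)].
= (2.24/0.0768)^(0.0768/(0.0768−2.24)) = (29.17)^(-0.03550) = 0.8871.
C_{P,max} = 0.8871×5.83 = 5.17 mol·L⁻¹.

5.17 mol·L⁻¹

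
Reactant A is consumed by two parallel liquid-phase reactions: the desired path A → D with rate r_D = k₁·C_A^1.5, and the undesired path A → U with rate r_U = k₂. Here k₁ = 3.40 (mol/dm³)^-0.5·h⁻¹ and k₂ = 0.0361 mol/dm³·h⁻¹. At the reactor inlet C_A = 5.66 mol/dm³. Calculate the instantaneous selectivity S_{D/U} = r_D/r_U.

S_{D/U} = r_D/r_U = (k₁·C_A^1.5)/(k₂) = (k₁/k₂)·C_A^1.5.
= (3.40×5.660^1.5) / (0.0361) = 45.78/0.03610 = 1268.

1268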